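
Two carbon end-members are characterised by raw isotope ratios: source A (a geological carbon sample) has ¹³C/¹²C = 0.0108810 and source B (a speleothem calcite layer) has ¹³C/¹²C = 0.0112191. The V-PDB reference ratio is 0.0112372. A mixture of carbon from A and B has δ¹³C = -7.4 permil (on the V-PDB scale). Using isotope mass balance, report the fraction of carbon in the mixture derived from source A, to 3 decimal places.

0.192

δ_A = (0.0108810/0.0112372 − 1)×1000 = (0.968302 − 1)×1000 = -31.698 permil
δ_B = (0.0112191/0.0112372 − 1)×1000 = (0.998389 − 1)×1000 = -1.611 permil
f_A = (δ_mix − δ_B)/(δ_A − δ_B) = (-7.4 − (-1.611))/(-31.698 − (-1.611))
f_A = -5.789 / -30.088 = 0.1924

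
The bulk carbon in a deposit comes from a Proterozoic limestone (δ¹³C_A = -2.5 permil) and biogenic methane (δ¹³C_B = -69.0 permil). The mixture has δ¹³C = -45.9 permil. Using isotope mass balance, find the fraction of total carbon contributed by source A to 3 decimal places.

δ_mix = f_A·δ_A + (1 − f_A)·δ_B  ⇒  f_A = (δ_mix − δ_B)/(δ_A − δ_B)
f_A = (-45.9 − (-69.0)) / (-2.5 − (-69.0))
f_A = 23.1 / 66.5 = 0.3474

0.347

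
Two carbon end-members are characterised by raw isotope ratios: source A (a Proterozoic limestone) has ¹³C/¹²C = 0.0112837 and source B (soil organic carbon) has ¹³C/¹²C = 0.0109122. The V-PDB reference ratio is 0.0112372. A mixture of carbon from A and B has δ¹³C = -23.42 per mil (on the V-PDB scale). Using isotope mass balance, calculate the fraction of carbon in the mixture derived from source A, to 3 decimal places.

δ_A = (0.0112837/0.0112372 − 1)×1000 = (1.004138 − 1)×1000 = 4.138 per mil
δ_B = (0.0109122/0.0112372 − 1)×1000 = (0.971078 − 1)×1000 = -28.922 per mil
f_A = (δ_mix − δ_B)/(δ_A − δ_B) = (-23.42 − (-28.922))/(4.138 − (-28.922))
f_A = 5.502 / 33.060 = 0.1664

0.166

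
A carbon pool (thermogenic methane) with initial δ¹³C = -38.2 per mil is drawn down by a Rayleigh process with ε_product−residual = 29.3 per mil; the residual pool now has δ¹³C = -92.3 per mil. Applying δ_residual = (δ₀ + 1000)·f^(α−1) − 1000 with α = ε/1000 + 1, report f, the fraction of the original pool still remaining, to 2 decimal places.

α − 1 = ε/1000 = 0.0293
(δ_res + 1000)/(δ₀ + 1000) = (-92.3 + 1000)/(-38.2 + 1000) = 907.7/961.8 = 0.943751
f = 0.943751^(1/0.0293) = exp(ln(0.943751)/0.0293) = exp(-0.05789/0.0293)
f = exp(-1.9759) = 0.1386

0.14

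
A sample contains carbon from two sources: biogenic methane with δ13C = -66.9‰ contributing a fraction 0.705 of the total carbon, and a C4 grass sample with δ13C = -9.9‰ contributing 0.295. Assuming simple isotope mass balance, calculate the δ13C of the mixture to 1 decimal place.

-50.1‰

δ_mix = f_A·δ_A + f_B·δ_B
δ_mix = 0.705 × (-66.9) + 0.295 × (-9.9)
δ_mix = -47.16 + -2.92 = -50.09‰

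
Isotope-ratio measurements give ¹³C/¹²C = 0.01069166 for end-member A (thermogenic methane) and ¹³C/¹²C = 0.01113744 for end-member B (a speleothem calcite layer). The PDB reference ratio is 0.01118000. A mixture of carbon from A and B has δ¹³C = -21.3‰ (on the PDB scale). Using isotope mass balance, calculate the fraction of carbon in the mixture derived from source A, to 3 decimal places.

0.439

δ_A = (0.01069166/0.01118000 − 1)×1000 = (0.956320 − 1)×1000 = -43.680‰
δ_B = (0.01113744/0.01118000 − 1)×1000 = (0.996193 − 1)×1000 = -3.807‰
f_A = (δ_mix − δ_B)/(δ_A − δ_B) = (-21.3 − (-3.807))/(-43.680 − (-3.807))
f_A = -17.493 / -39.873 = 0.4387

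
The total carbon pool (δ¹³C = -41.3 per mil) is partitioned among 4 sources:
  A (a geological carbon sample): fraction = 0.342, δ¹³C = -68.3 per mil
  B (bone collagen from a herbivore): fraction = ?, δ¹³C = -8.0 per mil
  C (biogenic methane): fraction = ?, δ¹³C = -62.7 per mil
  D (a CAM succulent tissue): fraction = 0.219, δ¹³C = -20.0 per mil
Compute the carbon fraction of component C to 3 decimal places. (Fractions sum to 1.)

Let f_C and f_B be the unknown fractions; fractions sum to 1 so f_C + f_B = 0.439.
Mass balance: Σ fᵢ·δᵢ = δ_bulk ⇒ f_C·(-62.7) + f_B·(-8.0) = -41.3 − (-27.739) = -13.561
Substitute f_B = 0.439 − f_C:
f_C·(-62.7 − -8.0) = -13.561 − 0.439×(-8.0) = -10.049
f_C = -10.049 / -54.7 = 0.1837

0.184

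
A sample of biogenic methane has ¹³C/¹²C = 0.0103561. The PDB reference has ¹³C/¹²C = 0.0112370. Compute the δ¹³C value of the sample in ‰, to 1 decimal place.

-78.4‰

δ¹³C = (R_sample / R_standard − 1) × 1000
R_sample / R_standard = 0.0103561 / 0.0112370 = 0.921607
δ¹³C = (0.921607 − 1) × 1000 = -78.39‰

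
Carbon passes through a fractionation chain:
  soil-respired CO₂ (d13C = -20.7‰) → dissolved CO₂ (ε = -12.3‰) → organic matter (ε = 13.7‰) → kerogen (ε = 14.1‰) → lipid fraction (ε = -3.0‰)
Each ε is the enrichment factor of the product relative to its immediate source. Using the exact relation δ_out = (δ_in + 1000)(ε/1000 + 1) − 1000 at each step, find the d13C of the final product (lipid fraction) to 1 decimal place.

-8.7‰

step 1: δ = (-20.70 + 1000)·(-12.3/1000 + 1) − 1000 = -32.75‰
step 2: δ = (-32.75 + 1000)·(13.7/1000 + 1) − 1000 = -19.49‰
step 3: δ = (-19.49 + 1000)·(14.1/1000 + 1) − 1000 = -5.67‰
step 4: δ = (-5.67 + 1000)·(-3.0/1000 + 1) − 1000 = -8.65‰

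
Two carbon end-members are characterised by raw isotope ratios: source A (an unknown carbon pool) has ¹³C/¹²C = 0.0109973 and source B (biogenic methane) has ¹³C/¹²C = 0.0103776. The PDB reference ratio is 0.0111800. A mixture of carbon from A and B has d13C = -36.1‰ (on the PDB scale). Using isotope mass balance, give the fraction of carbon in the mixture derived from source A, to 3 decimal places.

0.644

δ_A = (0.0109973/0.0111800 − 1)×1000 = (0.983658 − 1)×1000 = -16.342‰
δ_B = (0.0103776/0.0111800 − 1)×1000 = (0.928229 − 1)×1000 = -71.771‰
f_A = (δ_mix − δ_B)/(δ_A − δ_B) = (-36.1 − (-71.771))/(-16.342 − (-71.771))
f_A = 35.671 / 55.429 = 0.6435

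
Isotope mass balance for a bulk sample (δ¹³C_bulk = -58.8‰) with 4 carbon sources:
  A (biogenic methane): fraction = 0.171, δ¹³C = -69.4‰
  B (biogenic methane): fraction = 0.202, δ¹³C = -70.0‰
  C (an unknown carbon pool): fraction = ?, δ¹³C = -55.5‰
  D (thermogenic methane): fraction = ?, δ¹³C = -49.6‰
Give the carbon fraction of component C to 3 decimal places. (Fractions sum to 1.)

Let f_C and f_D be the unknown fractions; fractions sum to 1 so f_C + f_D = 0.627.
Mass balance: Σ fᵢ·δᵢ = δ_bulk ⇒ f_C·(-55.5) + f_D·(-49.6) = -58.8 − (-26.007) = -32.793
Substitute f_D = 0.627 − f_C:
f_C·(-55.5 − -49.6) = -32.793 − 0.627×(-49.6) = -1.693
f_C = -1.693 / -5.9 = 0.2870

0.287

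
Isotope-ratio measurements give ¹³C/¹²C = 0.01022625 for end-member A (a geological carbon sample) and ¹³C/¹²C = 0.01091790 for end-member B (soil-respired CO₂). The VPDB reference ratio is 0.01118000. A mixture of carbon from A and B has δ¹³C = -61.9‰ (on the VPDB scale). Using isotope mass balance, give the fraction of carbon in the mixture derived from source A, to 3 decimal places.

0.622

δ_A = (0.01022625/0.01118000 − 1)×1000 = (0.914691 − 1)×1000 = -85.309‰
δ_B = (0.01091790/0.01118000 − 1)×1000 = (0.976556 − 1)×1000 = -23.444‰
f_A = (δ_mix − δ_B)/(δ_A − δ_B) = (-61.9 − (-23.444))/(-85.309 − (-23.444))
f_A = -38.456 / -61.865 = 0.6216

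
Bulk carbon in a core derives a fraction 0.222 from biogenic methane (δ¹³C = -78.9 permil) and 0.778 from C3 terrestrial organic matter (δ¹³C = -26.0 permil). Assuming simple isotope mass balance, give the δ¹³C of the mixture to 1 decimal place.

δ_mix = f_A·δ_A + f_B·δ_B
δ_mix = 0.222 × (-78.9) + 0.778 × (-26.0)
δ_mix = -17.52 + -20.23 = -37.74 permil

-37.7 permil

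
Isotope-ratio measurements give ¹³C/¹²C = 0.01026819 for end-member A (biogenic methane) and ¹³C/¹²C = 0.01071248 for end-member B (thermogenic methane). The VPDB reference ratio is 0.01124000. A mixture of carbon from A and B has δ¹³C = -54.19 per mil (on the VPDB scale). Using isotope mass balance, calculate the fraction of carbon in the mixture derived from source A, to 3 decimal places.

δ_A = (0.01026819/0.01124000 − 1)×1000 = (0.913540 − 1)×1000 = -86.460 per mil
δ_B = (0.01071248/0.01124000 − 1)×1000 = (0.953068 − 1)×1000 = -46.932 per mil
f_A = (δ_mix − δ_B)/(δ_A − δ_B) = (-54.19 − (-46.932))/(-86.460 − (-46.932))
f_A = -7.258 / -39.528 = 0.1836

0.184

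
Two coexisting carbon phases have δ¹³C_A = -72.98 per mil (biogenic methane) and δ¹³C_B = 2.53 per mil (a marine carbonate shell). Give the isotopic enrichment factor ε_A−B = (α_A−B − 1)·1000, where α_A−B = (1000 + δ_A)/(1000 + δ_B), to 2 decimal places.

α_A−B = (1000 + -72.98) / (1000 + 2.53) = 927.02 / 1002.53 = 0.924681
ε_A−B = (0.924681 − 1) × 1000 = -75.319 per mil
(The approximation ε ≈ δ_A − δ_B would give -75.51 per mil.)

-75.32 per mil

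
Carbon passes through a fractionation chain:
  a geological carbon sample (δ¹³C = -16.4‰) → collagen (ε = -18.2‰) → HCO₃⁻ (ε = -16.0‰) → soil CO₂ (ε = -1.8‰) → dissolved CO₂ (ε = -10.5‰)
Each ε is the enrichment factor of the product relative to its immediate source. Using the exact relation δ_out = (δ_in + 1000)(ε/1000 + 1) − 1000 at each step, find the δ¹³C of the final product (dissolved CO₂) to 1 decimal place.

-61.4‰

step 1: δ = (-16.40 + 1000)·(-18.2/1000 + 1) − 1000 = -34.30‰
step 2: δ = (-34.30 + 1000)·(-16.0/1000 + 1) − 1000 = -49.75‰
step 3: δ = (-49.75 + 1000)·(-1.8/1000 + 1) − 1000 = -51.46‰
step 4: δ = (-51.46 + 1000)·(-10.5/1000 + 1) − 1000 = -61.42‰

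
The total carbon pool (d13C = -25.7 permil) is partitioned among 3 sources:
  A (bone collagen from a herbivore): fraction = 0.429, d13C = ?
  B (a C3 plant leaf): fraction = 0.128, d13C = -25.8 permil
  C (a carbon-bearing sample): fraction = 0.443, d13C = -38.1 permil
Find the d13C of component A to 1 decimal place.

-12.9 permil

Isotope mass balance: δ_bulk = Σ fᵢ·δᵢ.
-25.7 = 0.429×δ_A + 0.128×(-25.8) + 0.443×(-38.1)
0.429·δ_A = -25.7 − (-20.181) = -5.519
δ_A = -5.519 / 0.429 = -12.87 permil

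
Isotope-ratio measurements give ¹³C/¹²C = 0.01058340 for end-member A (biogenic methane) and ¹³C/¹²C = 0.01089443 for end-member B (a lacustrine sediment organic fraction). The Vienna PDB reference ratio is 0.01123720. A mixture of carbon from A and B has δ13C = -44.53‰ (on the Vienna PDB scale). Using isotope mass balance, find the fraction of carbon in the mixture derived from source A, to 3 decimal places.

0.507

δ_A = (0.01058340/0.01123720 − 1)×1000 = (0.941818 − 1)×1000 = -58.182‰
δ_B = (0.01089443/0.01123720 − 1)×1000 = (0.969497 − 1)×1000 = -30.503‰
f_A = (δ_mix − δ_B)/(δ_A − δ_B) = (-44.53 − (-30.503))/(-58.182 − (-30.503))
f_A = -14.027 / -27.679 = 0.5068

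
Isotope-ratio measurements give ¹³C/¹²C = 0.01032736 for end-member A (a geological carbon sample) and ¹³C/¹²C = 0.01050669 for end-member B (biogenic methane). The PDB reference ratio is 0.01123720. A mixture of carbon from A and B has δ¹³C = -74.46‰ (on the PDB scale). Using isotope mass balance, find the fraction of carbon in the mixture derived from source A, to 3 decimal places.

δ_A = (0.01032736/0.01123720 − 1)×1000 = (0.919033 − 1)×1000 = -80.967‰
δ_B = (0.01050669/0.01123720 − 1)×1000 = (0.934992 − 1)×1000 = -65.008‰
f_A = (δ_mix − δ_B)/(δ_A − δ_B) = (-74.46 − (-65.008))/(-80.967 − (-65.008))
f_A = -9.452 / -15.959 = 0.5923

0.592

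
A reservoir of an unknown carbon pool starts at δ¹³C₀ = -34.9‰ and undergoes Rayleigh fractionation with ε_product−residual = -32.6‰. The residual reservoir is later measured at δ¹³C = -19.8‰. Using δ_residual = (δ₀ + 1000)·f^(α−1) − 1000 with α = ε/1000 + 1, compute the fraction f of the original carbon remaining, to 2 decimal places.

α − 1 = ε/1000 = -0.0326
(δ_res + 1000)/(δ₀ + 1000) = (-19.8 + 1000)/(-34.9 + 1000) = 980.2/965.1 = 1.015646
f = 1.015646^(1/-0.0326) = exp(ln(1.015646)/-0.0326) = exp(0.01552/-0.0326)
f = exp(-0.4762) = 0.6211

0.62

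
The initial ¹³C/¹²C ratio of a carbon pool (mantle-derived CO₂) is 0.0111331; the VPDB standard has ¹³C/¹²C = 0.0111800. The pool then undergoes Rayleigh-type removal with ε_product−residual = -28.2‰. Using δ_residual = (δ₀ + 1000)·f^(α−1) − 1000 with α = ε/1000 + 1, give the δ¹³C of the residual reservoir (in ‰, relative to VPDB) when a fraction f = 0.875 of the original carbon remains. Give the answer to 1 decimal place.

-0.4‰

δ₀ = (0.0111331/0.0111800 − 1)×1000 = (0.995805 − 1)×1000 = -4.195‰
α − 1 = ε/1000 = -0.0282
f^(α−1) = 0.875^(-0.0282) = 1.003773
δ_res = (-4.195 + 1000) × 1.003773 − 1000 = 999.562 − 1000 = -0.44‰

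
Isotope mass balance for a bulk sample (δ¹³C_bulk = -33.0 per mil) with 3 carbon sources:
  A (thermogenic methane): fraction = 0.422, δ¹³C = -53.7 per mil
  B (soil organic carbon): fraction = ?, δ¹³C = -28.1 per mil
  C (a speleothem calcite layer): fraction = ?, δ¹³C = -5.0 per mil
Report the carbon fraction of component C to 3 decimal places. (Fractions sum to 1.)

0.256

Let f_C and f_B be the unknown fractions; fractions sum to 1 so f_C + f_B = 0.578.
Mass balance: Σ fᵢ·δᵢ = δ_bulk ⇒ f_C·(-5.0) + f_B·(-28.1) = -33.0 − (-22.661) = -10.339
Substitute f_B = 0.578 − f_C:
f_C·(-5.0 − -28.1) = -10.339 − 0.578×(-28.1) = 5.903
f_C = 5.903 / 23.1 = 0.2555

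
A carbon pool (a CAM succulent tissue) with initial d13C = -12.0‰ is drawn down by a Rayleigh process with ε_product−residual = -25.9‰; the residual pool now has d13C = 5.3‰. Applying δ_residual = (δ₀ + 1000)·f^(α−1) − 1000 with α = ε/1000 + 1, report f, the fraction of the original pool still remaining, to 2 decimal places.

0.51

α − 1 = ε/1000 = -0.0259
(δ_res + 1000)/(δ₀ + 1000) = (5.3 + 1000)/(-12.0 + 1000) = 1005.3/988.0 = 1.017510
f = 1.017510^(1/-0.0259) = exp(ln(1.017510)/-0.0259) = exp(0.01736/-0.0259)
f = exp(-0.6702) = 0.5116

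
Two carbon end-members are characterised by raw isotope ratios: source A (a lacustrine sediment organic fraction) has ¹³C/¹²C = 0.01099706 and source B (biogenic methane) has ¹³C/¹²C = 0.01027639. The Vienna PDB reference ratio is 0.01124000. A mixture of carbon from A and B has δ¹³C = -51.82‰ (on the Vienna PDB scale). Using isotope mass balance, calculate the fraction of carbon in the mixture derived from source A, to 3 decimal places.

δ_A = (0.01099706/0.01124000 − 1)×1000 = (0.978386 − 1)×1000 = -21.614‰
δ_B = (0.01027639/0.01124000 − 1)×1000 = (0.914270 − 1)×1000 = -85.730‰
f_A = (δ_mix − δ_B)/(δ_A − δ_B) = (-51.82 − (-85.730))/(-21.614 − (-85.730))
f_A = 33.910 / 64.117 = 0.5289

0.529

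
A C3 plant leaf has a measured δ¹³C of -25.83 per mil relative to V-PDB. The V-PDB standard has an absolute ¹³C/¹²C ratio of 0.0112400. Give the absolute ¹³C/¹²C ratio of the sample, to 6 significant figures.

R_sample = R_standard × (δ¹³C/1000 + 1)
R_sample = 0.0112400 × (-25.83/1000 + 1) = 0.0112400 × 0.974170
R_sample = 0.0109497

0.0109497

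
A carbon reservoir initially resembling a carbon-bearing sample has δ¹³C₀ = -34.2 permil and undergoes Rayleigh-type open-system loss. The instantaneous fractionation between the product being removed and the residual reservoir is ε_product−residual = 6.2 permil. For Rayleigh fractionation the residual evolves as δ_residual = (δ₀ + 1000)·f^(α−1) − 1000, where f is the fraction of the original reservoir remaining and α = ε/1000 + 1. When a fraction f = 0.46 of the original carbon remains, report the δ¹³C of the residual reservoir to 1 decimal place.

-38.8 permil

Rayleigh residual: δ_res = (δ₀ + 1000)·f^(α−1) − 1000
α = ε/1000 + 1 = 1.00620, so α − 1 = 0.00620
f^(α−1) = 0.46^(0.00620) = 0.995197
δ_res = (-34.2 + 1000) × 0.995197 − 1000 = 961.161 − 1000 = -38.84 permil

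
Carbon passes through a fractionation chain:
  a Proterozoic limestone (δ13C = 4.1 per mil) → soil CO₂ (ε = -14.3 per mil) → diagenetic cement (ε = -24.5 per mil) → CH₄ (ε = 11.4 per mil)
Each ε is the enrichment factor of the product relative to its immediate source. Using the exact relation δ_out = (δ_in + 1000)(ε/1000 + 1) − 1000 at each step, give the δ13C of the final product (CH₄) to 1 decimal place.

step 1: δ = (4.10 + 1000)·(-14.3/1000 + 1) − 1000 = -10.26 per mil
step 2: δ = (-10.26 + 1000)·(-24.5/1000 + 1) − 1000 = -34.51 per mil
step 3: δ = (-34.51 + 1000)·(11.4/1000 + 1) − 1000 = -23.50 per mil

-23.5 per mil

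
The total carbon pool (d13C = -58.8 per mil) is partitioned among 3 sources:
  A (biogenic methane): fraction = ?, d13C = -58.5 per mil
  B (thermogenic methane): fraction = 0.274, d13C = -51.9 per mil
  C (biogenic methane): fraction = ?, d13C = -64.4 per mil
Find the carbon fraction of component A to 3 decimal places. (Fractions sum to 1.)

Let f_A and f_C be the unknown fractions; fractions sum to 1 so f_A + f_C = 0.726.
Mass balance: Σ fᵢ·δᵢ = δ_bulk ⇒ f_A·(-58.5) + f_C·(-64.4) = -58.8 − (-14.221) = -44.579
Substitute f_C = 0.726 − f_A:
f_A·(-58.5 − -64.4) = -44.579 − 0.726×(-64.4) = 2.175
f_A = 2.175 / 5.9 = 0.3686

0.369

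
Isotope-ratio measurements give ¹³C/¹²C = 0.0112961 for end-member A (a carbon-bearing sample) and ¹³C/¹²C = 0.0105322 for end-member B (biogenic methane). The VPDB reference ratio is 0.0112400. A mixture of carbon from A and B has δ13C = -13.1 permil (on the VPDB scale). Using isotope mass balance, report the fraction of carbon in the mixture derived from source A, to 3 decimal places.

0.734

δ_A = (0.0112961/0.0112400 − 1)×1000 = (1.004991 − 1)×1000 = 4.991 permil
δ_B = (0.0105322/0.0112400 − 1)×1000 = (0.937028 − 1)×1000 = -62.972 permil
f_A = (δ_mix − δ_B)/(δ_A − δ_B) = (-13.1 − (-62.972))/(4.991 − (-62.972))
f_A = 49.872 / 67.963 = 0.7338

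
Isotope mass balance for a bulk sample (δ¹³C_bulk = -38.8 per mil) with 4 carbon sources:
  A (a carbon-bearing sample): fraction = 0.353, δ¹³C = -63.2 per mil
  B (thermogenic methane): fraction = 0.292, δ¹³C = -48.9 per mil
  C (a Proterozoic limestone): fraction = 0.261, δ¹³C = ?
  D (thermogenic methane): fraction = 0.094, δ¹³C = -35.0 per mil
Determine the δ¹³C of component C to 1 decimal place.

Isotope mass balance: δ_bulk = Σ fᵢ·δᵢ.
-38.8 = 0.353×(-63.2) + 0.292×(-48.9) + 0.261×δ_C + 0.094×(-35.0)
0.261·δ_C = -38.8 − (-39.878) = 1.078
δ_C = 1.078 / 0.261 = 4.13 per mil

4.1 per mil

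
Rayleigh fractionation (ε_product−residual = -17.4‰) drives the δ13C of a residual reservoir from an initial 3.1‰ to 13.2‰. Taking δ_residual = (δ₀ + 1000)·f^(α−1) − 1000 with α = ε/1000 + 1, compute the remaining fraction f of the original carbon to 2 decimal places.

0.56

α − 1 = ε/1000 = -0.0174
(δ_res + 1000)/(δ₀ + 1000) = (13.2 + 1000)/(3.1 + 1000) = 1013.2/1003.1 = 1.010069
f = 1.010069^(1/-0.0174) = exp(ln(1.010069)/-0.0174) = exp(0.01002/-0.0174)
f = exp(-0.5758) = 0.5623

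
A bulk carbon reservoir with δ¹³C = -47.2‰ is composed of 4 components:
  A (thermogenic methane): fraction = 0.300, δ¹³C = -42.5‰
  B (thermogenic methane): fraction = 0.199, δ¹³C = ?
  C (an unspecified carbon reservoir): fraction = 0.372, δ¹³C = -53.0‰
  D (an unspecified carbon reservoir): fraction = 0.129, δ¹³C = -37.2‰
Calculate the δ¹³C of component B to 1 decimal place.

Isotope mass balance: δ_bulk = Σ fᵢ·δᵢ.
-47.2 = 0.300×(-42.5) + 0.199×δ_B + 0.372×(-53.0) + 0.129×(-37.2)
0.199·δ_B = -47.2 − (-37.265) = -9.935
δ_B = -9.935 / 0.199 = -49.93‰

-49.9‰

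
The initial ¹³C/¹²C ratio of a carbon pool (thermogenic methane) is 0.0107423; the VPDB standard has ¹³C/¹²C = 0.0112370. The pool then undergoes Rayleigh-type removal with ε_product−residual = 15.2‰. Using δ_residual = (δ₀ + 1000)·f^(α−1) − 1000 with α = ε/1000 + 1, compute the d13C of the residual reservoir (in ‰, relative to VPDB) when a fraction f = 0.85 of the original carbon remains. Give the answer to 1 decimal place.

δ₀ = (0.0107423/0.0112370 − 1)×1000 = (0.955976 − 1)×1000 = -44.024‰
α − 1 = ε/1000 = 0.0152
f^(α−1) = 0.85^(0.0152) = 0.997533
δ_res = (-44.024 + 1000) × 0.997533 − 1000 = 953.617 − 1000 = -46.38‰

-46.4‰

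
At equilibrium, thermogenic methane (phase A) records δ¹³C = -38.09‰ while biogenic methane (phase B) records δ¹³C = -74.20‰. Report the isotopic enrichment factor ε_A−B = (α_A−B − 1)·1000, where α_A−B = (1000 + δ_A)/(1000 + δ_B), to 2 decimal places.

α_A−B = (1000 + -38.09) / (1000 + -74.20) = 961.91 / 925.80 = 1.039004
ε_A−B = (1.039004 − 1) × 1000 = 39.004‰
(The approximation ε ≈ δ_A − δ_B would give 36.11‰.)

39.00‰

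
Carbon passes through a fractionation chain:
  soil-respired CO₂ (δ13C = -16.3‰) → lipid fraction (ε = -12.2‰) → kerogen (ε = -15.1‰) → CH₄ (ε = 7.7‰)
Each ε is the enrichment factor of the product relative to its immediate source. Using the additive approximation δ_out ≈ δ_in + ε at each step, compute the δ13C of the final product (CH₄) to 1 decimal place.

-35.9‰

step 1: δ ≈ -16.3 + (-12.2) = -28.5‰
step 2: δ ≈ -28.5 + (-15.1) = -43.6‰
step 3: δ ≈ -43.6 + (7.7) = -35.9‰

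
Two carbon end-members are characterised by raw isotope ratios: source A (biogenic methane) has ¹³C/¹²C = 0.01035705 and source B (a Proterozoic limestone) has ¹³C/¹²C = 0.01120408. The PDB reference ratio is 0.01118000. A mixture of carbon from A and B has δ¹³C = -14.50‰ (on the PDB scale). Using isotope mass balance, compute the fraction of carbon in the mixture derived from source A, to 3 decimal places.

δ_A = (0.01035705/0.01118000 − 1)×1000 = (0.926391 − 1)×1000 = -73.609‰
δ_B = (0.01120408/0.01118000 − 1)×1000 = (1.002154 − 1)×1000 = 2.154‰
f_A = (δ_mix − δ_B)/(δ_A − δ_B) = (-14.50 − (2.154))/(-73.609 − (2.154))
f_A = -16.654 / -75.763 = 0.2198

0.220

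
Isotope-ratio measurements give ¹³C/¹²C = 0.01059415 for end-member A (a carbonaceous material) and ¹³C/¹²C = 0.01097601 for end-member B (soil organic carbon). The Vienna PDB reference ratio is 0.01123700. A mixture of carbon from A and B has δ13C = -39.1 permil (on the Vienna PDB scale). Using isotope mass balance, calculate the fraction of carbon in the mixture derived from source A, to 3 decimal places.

0.467

δ_A = (0.01059415/0.01123700 − 1)×1000 = (0.942792 − 1)×1000 = -57.208 permil
δ_B = (0.01097601/0.01123700 − 1)×1000 = (0.976774 − 1)×1000 = -23.226 permil
f_A = (δ_mix − δ_B)/(δ_A − δ_B) = (-39.1 − (-23.226))/(-57.208 − (-23.226))
f_A = -15.874 / -33.982 = 0.4671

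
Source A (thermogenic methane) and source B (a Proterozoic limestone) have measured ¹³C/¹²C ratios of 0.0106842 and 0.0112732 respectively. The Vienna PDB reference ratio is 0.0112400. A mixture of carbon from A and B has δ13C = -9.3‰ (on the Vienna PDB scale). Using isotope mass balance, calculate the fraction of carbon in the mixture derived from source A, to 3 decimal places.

δ_A = (0.0106842/0.0112400 − 1)×1000 = (0.950552 − 1)×1000 = -49.448‰
δ_B = (0.0112732/0.0112400 − 1)×1000 = (1.002954 − 1)×1000 = 2.954‰
f_A = (δ_mix − δ_B)/(δ_A − δ_B) = (-9.3 − (2.954))/(-49.448 − (2.954))
f_A = -12.254 / -52.402 = 0.2338

0.234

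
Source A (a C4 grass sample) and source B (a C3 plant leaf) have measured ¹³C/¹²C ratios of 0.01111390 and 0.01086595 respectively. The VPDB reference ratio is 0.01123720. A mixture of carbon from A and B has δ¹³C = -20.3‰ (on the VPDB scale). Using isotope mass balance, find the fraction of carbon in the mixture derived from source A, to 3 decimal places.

δ_A = (0.01111390/0.01123720 − 1)×1000 = (0.989028 − 1)×1000 = -10.972‰
δ_B = (0.01086595/0.01123720 − 1)×1000 = (0.966962 − 1)×1000 = -33.038‰
f_A = (δ_mix − δ_B)/(δ_A − δ_B) = (-20.3 − (-33.038))/(-10.972 − (-33.038))
f_A = 12.738 / 22.065 = 0.5773

0.577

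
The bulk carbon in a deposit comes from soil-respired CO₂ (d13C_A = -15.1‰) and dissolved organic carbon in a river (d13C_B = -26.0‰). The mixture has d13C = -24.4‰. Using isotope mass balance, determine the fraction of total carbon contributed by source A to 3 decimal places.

0.147

δ_mix = f_A·δ_A + (1 − f_A)·δ_B  ⇒  f_A = (δ_mix − δ_B)/(δ_A − δ_B)
f_A = (-24.4 − (-26.0)) / (-15.1 − (-26.0))
f_A = 1.6 / 10.9 = 0.1468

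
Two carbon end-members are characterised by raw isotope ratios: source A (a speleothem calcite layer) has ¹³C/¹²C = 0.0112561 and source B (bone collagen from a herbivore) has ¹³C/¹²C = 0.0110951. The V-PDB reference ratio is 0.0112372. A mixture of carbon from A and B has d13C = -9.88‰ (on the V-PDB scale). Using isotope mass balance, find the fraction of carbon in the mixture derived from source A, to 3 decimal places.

0.193

δ_A = (0.0112561/0.0112372 − 1)×1000 = (1.001682 − 1)×1000 = 1.682‰
δ_B = (0.0110951/0.0112372 − 1)×1000 = (0.987355 − 1)×1000 = -12.645‰
f_A = (δ_mix − δ_B)/(δ_A − δ_B) = (-9.88 − (-12.645))/(1.682 − (-12.645))
f_A = 2.765 / 14.327 = 0.1930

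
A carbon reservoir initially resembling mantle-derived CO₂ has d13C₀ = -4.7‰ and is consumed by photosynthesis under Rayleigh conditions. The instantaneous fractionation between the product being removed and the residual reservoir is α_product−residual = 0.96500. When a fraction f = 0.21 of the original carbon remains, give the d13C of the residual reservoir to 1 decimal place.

Rayleigh residual: δ_res = (δ₀ + 1000)·f^(α−1) − 1000
α − 1 = -0.03500
f^(α−1) = 0.21^(-0.03500) = 1.056142
δ_res = (-4.7 + 1000) × 1.056142 − 1000 = 1051.178 − 1000 = 51.18‰

51.2‰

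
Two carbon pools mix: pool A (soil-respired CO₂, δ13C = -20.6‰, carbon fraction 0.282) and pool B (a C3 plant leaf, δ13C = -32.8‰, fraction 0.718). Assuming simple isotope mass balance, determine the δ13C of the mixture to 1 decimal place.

-29.4‰

δ_mix = f_A·δ_A + f_B·δ_B
δ_mix = 0.282 × (-20.6) + 0.718 × (-32.8)
δ_mix = -5.81 + -23.55 = -29.36‰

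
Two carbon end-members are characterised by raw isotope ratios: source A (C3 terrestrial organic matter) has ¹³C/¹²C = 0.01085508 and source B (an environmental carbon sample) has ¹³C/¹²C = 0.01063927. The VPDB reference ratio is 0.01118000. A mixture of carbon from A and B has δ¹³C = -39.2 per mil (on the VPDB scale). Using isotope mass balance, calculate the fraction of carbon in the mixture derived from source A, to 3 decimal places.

δ_A = (0.01085508/0.01118000 − 1)×1000 = (0.970937 − 1)×1000 = -29.063 per mil
δ_B = (0.01063927/0.01118000 − 1)×1000 = (0.951634 − 1)×1000 = -48.366 per mil
f_A = (δ_mix − δ_B)/(δ_A − δ_B) = (-39.2 − (-48.366))/(-29.063 − (-48.366))
f_A = 9.166 / 19.303 = 0.4748

0.475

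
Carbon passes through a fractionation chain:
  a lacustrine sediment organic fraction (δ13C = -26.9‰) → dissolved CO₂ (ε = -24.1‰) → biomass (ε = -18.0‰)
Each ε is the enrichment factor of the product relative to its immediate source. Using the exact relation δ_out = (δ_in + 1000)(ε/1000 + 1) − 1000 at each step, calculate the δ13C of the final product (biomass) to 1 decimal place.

step 1: δ = (-26.90 + 1000)·(-24.1/1000 + 1) − 1000 = -50.35‰
step 2: δ = (-50.35 + 1000)·(-18.0/1000 + 1) − 1000 = -67.45‰

-67.4‰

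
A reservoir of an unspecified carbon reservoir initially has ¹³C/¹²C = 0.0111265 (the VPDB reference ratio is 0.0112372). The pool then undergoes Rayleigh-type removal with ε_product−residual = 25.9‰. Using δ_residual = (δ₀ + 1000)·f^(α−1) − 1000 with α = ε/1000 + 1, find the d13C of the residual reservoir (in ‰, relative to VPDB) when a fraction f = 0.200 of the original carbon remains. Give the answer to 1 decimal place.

-50.3‰

δ₀ = (0.0111265/0.0112372 − 1)×1000 = (0.990149 − 1)×1000 = -9.851‰
α − 1 = ε/1000 = 0.0259
f^(α−1) = 0.200^(0.0259) = 0.959172
δ_res = (-9.851 + 1000) × 0.959172 − 1000 = 949.723 − 1000 = -50.28‰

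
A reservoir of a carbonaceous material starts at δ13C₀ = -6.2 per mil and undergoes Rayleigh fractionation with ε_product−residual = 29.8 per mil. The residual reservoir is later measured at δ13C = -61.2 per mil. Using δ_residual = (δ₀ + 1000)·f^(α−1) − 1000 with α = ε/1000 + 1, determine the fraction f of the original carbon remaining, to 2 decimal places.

0.15

α − 1 = ε/1000 = 0.0298
(δ_res + 1000)/(δ₀ + 1000) = (-61.2 + 1000)/(-6.2 + 1000) = 938.8/993.8 = 0.944657
f = 0.944657^(1/0.0298) = exp(ln(0.944657)/0.0298) = exp(-0.05693/0.0298)
f = exp(-1.9105) = 0.1480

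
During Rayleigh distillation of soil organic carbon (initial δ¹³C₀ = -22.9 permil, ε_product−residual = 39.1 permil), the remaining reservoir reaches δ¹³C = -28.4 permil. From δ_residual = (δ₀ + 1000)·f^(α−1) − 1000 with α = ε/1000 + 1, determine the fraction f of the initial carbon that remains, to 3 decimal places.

0.866

α − 1 = ε/1000 = 0.0391
(δ_res + 1000)/(δ₀ + 1000) = (-28.4 + 1000)/(-22.9 + 1000) = 971.6/977.1 = 0.994371
f = 0.994371^(1/0.0391) = exp(ln(0.994371)/0.0391) = exp(-0.00564/0.0391)
f = exp(-0.1444) = 0.8656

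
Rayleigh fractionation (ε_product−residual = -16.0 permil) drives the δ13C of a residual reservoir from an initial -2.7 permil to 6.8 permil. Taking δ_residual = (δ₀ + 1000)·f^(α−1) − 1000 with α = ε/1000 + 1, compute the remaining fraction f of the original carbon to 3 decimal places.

0.553

α − 1 = ε/1000 = -0.0160
(δ_res + 1000)/(δ₀ + 1000) = (6.8 + 1000)/(-2.7 + 1000) = 1006.8/997.3 = 1.009526
f = 1.009526^(1/-0.0160) = exp(ln(1.009526)/-0.0160) = exp(0.00948/-0.0160)
f = exp(-0.5925) = 0.5529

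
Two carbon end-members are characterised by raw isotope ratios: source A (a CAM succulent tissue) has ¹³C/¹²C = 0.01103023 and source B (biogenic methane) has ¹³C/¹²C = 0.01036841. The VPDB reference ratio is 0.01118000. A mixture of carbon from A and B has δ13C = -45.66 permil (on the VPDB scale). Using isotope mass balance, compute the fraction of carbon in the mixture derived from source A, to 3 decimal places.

δ_A = (0.01103023/0.01118000 − 1)×1000 = (0.986604 − 1)×1000 = -13.396 permil
δ_B = (0.01036841/0.01118000 − 1)×1000 = (0.927407 − 1)×1000 = -72.593 permil
f_A = (δ_mix − δ_B)/(δ_A − δ_B) = (-45.66 − (-72.593))/(-13.396 − (-72.593))
f_A = 26.933 / 59.197 = 0.4550

0.455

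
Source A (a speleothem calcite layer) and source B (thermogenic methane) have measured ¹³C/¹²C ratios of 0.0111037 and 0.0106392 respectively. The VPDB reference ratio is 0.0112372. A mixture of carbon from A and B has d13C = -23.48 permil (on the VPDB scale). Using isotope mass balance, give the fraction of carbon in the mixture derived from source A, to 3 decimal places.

δ_A = (0.0111037/0.0112372 − 1)×1000 = (0.988120 − 1)×1000 = -11.880 permil
δ_B = (0.0106392/0.0112372 − 1)×1000 = (0.946784 − 1)×1000 = -53.216 permil
f_A = (δ_mix − δ_B)/(δ_A − δ_B) = (-23.48 − (-53.216))/(-11.880 − (-53.216))
f_A = 29.736 / 41.336 = 0.7194

0.719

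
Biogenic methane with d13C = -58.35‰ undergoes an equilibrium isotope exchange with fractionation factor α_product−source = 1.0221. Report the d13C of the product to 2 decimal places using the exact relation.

-37.54‰

δ_product = (δ_source + 1000)·α − 1000
δ_product = (-58.35 + 1000) × 1.0221 − 1000
δ_product = 962.460 − 1000 = -37.540‰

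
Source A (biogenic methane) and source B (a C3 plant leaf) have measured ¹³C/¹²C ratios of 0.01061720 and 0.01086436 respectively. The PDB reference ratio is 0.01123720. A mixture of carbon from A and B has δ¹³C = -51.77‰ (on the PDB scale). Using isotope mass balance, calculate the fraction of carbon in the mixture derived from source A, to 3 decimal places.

0.845

δ_A = (0.01061720/0.01123720 − 1)×1000 = (0.944826 − 1)×1000 = -55.174‰
δ_B = (0.01086436/0.01123720 − 1)×1000 = (0.966821 − 1)×1000 = -33.179‰
f_A = (δ_mix − δ_B)/(δ_A − δ_B) = (-51.77 − (-33.179))/(-55.174 − (-33.179))
f_A = -18.591 / -21.995 = 0.8452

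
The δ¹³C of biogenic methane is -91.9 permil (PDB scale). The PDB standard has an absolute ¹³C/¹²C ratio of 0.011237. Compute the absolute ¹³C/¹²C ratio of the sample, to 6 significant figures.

R_sample = R_standard × (δ¹³C/1000 + 1)
R_sample = 0.011237 × (-91.9/1000 + 1) = 0.011237 × 0.908100
R_sample = 0.0102043

0.0102043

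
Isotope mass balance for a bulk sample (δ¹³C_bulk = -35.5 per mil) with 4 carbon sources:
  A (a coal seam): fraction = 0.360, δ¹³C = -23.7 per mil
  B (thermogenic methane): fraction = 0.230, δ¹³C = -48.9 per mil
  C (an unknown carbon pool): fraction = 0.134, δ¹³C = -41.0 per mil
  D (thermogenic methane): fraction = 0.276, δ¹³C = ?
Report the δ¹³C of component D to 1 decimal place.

-37.1 per mil

Isotope mass balance: δ_bulk = Σ fᵢ·δᵢ.
-35.5 = 0.360×(-23.7) + 0.230×(-48.9) + 0.134×(-41.0) + 0.276×δ_D
0.276·δ_D = -35.5 − (-25.273) = -10.227
δ_D = -10.227 / 0.276 = -37.05 per mil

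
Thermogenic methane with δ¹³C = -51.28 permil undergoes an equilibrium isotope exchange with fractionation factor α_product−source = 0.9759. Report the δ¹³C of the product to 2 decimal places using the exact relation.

δ_product = (δ_source + 1000)·α − 1000
δ_product = (-51.28 + 1000) × 0.9759 − 1000
δ_product = 925.856 − 1000 = -74.144 permil

-74.14 permil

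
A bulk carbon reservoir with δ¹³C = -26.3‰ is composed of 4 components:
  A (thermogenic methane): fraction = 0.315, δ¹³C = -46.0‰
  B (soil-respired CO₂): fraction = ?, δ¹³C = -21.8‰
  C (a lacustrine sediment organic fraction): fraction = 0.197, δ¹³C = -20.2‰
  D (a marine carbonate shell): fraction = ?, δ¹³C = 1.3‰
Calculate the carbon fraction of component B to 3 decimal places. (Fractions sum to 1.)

Let f_B and f_D be the unknown fractions; fractions sum to 1 so f_B + f_D = 0.488.
Mass balance: Σ fᵢ·δᵢ = δ_bulk ⇒ f_B·(-21.8) + f_D·(1.3) = -26.3 − (-18.469) = -7.831
Substitute f_D = 0.488 − f_B:
f_B·(-21.8 − 1.3) = -7.831 − 0.488×(1.3) = -8.465
f_B = -8.465 / -23.1 = 0.3665

0.366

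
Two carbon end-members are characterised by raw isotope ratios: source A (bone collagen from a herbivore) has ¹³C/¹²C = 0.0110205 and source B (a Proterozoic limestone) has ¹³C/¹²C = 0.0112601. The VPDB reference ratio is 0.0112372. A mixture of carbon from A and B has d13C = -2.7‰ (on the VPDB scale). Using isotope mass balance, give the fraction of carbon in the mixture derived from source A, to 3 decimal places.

0.222

δ_A = (0.0110205/0.0112372 − 1)×1000 = (0.980716 − 1)×1000 = -19.284‰
δ_B = (0.0112601/0.0112372 − 1)×1000 = (1.002038 − 1)×1000 = 2.038‰
f_A = (δ_mix − δ_B)/(δ_A − δ_B) = (-2.7 − (2.038))/(-19.284 − (2.038))
f_A = -4.738 / -21.322 = 0.2222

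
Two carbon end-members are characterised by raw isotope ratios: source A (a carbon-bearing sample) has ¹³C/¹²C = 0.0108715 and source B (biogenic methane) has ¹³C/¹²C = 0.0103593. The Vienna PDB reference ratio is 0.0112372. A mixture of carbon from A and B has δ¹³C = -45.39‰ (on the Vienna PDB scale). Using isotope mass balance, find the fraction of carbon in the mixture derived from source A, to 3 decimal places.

δ_A = (0.0108715/0.0112372 − 1)×1000 = (0.967456 − 1)×1000 = -32.544‰
δ_B = (0.0103593/0.0112372 − 1)×1000 = (0.921876 − 1)×1000 = -78.124‰
f_A = (δ_mix − δ_B)/(δ_A − δ_B) = (-45.39 − (-78.124))/(-32.544 − (-78.124))
f_A = 32.734 / 45.581 = 0.7182

0.718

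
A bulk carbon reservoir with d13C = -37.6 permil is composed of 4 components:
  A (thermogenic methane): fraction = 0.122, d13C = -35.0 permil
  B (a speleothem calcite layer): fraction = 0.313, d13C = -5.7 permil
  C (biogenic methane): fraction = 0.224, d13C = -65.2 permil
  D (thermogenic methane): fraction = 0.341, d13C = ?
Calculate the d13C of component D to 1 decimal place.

-49.7 permil

Isotope mass balance: δ_bulk = Σ fᵢ·δᵢ.
-37.6 = 0.122×(-35.0) + 0.313×(-5.7) + 0.224×(-65.2) + 0.341×δ_D
0.341·δ_D = -37.6 − (-20.659) = -16.941
δ_D = -16.941 / 0.341 = -49.68 permil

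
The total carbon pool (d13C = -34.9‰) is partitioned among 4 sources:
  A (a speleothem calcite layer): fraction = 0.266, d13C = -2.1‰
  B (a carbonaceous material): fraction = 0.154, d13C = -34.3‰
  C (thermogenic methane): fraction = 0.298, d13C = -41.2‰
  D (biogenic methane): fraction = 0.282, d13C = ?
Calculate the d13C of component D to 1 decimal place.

Isotope mass balance: δ_bulk = Σ fᵢ·δᵢ.
-34.9 = 0.266×(-2.1) + 0.154×(-34.3) + 0.298×(-41.2) + 0.282×δ_D
0.282·δ_D = -34.9 − (-18.118) = -16.782
δ_D = -16.782 / 0.282 = -59.51‰

-59.5‰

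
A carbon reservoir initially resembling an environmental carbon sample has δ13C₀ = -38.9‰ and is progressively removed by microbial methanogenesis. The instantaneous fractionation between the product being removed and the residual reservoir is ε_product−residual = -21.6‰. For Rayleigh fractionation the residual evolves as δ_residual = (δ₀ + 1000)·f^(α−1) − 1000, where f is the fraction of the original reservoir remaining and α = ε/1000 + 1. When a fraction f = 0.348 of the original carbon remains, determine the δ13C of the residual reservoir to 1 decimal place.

Rayleigh residual: δ_res = (δ₀ + 1000)·f^(α−1) − 1000
α = ε/1000 + 1 = 0.97840, so α − 1 = -0.02160
f^(α−1) = 0.348^(-0.02160) = 1.023062
δ_res = (-38.9 + 1000) × 1.023062 − 1000 = 983.265 − 1000 = -16.74‰

-16.7‰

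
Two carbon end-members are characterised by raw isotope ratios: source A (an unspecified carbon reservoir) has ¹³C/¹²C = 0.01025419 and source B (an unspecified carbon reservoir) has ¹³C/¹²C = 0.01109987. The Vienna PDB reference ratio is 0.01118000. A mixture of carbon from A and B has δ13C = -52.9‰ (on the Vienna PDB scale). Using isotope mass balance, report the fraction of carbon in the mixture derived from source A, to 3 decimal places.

0.605

δ_A = (0.01025419/0.01118000 − 1)×1000 = (0.917191 − 1)×1000 = -82.809‰
δ_B = (0.01109987/0.01118000 − 1)×1000 = (0.992833 − 1)×1000 = -7.167‰
f_A = (δ_mix − δ_B)/(δ_A − δ_B) = (-52.9 − (-7.167))/(-82.809 − (-7.167))
f_A = -45.733 / -75.642 = 0.6046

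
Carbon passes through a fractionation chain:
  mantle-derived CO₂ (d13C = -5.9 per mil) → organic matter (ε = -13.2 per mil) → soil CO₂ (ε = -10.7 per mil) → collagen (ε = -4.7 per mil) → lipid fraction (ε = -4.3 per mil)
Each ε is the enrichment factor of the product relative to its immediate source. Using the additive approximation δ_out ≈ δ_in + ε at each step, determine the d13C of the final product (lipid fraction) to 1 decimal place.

step 1: δ ≈ -5.9 + (-13.2) = -19.1 per mil
step 2: δ ≈ -19.1 + (-10.7) = -29.8 per mil
step 3: δ ≈ -29.8 + (-4.7) = -34.5 per mil
step 4: δ ≈ -34.5 + (-4.3) = -38.8 per mil

-38.8 per mil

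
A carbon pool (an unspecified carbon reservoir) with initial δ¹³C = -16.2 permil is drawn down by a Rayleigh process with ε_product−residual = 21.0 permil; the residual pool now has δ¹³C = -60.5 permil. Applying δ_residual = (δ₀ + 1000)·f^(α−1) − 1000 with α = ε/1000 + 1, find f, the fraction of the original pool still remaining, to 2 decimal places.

α − 1 = ε/1000 = 0.0210
(δ_res + 1000)/(δ₀ + 1000) = (-60.5 + 1000)/(-16.2 + 1000) = 939.5/983.8 = 0.954971
f = 0.954971^(1/0.0210) = exp(ln(0.954971)/0.0210) = exp(-0.04607/0.0210)
f = exp(-2.1940) = 0.1115

0.11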